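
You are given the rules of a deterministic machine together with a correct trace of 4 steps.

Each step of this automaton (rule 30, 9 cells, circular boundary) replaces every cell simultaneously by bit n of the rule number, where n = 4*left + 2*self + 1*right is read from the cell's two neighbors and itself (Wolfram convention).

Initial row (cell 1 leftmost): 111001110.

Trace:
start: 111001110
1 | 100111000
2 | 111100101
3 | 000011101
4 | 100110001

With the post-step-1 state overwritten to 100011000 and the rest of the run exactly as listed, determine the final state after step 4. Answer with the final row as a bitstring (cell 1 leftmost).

state after step 1 := 100011000
2 | 110110101
3 | 000100101
4 | 101111101

101111101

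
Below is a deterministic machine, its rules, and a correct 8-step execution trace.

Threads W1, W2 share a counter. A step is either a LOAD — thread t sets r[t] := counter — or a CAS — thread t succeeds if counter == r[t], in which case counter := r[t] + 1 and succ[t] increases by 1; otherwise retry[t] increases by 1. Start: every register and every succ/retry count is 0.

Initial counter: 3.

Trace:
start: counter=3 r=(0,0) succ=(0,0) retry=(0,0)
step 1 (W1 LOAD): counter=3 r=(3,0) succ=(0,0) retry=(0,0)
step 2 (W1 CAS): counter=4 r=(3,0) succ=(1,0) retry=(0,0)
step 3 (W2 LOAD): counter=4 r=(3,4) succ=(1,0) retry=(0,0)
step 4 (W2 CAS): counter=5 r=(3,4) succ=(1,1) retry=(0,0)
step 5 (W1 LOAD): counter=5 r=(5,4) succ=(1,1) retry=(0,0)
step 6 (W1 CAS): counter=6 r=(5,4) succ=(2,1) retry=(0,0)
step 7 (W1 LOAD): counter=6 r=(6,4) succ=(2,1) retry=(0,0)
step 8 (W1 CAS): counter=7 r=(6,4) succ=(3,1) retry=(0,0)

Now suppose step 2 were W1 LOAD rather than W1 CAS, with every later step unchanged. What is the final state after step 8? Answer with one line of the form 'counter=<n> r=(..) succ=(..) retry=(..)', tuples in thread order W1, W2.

(re-executing from step 2 with the substitution; state before step 2: counter=3 r=(3,0) succ=(0,0) retry=(0,0))
step 2 (W1 LOAD): counter=3 r=(3,0) succ=(0,0) retry=(0,0)
step 3 (W2 LOAD): counter=3 r=(3,3) succ=(0,0) retry=(0,0)
step 4 (W2 CAS): counter=4 r=(3,3) succ=(0,1) retry=(0,0)
step 5 (W1 LOAD): counter=4 r=(4,3) succ=(0,1) retry=(0,0)
step 6 (W1 CAS): counter=5 r=(4,3) succ=(1,1) retry=(0,0)
step 7 (W1 LOAD): counter=5 r=(5,3) succ=(1,1) retry=(0,0)
step 8 (W1 CAS): counter=6 r=(5,3) succ=(2,1) retry=(0,0)

counter=6 r=(5,3) succ=(2,1) retry=(0,0)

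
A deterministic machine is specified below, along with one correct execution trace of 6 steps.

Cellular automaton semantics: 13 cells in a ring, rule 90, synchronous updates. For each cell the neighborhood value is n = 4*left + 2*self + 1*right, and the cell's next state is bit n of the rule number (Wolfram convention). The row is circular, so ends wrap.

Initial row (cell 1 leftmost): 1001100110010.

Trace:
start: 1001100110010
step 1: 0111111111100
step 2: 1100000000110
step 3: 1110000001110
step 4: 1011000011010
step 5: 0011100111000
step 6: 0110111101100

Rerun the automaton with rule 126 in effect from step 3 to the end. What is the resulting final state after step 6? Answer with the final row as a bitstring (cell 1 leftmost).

(re-executing steps 3..6 under rule 126; state before step 3: 1100000000110)
step 3: 1110000001111
step 4: 0011000011000
step 5: 0111100111100
step 6: 1100111100110

1100111100110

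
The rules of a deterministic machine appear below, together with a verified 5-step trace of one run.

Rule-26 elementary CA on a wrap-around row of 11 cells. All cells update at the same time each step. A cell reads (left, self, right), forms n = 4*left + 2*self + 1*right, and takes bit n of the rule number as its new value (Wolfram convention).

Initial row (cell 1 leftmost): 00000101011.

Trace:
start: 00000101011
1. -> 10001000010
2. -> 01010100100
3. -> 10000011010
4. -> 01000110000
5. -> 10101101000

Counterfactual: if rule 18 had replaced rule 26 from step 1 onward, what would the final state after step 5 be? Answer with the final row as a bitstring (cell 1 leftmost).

(re-executing steps 1..5 under rule 18; state before step 1: 00000101011)
1. -> 10001000000
2. -> 01010100001
3. -> 00000010010
4. -> 00000101101
5. -> 10001000000

10001000000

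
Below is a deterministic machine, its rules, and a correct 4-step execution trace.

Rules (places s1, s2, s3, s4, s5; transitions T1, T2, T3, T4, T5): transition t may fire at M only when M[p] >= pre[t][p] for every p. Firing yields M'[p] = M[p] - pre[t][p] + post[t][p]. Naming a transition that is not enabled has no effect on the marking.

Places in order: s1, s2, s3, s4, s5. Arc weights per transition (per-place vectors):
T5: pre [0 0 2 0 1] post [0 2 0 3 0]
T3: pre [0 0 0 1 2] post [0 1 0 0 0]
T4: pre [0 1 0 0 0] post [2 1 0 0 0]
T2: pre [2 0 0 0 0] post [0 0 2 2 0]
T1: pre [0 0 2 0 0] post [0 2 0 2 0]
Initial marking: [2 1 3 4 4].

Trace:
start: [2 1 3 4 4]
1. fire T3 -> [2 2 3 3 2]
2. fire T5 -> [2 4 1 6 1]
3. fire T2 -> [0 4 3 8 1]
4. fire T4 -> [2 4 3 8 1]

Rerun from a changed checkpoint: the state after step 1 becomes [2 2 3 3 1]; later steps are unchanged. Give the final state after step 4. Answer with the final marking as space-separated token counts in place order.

state after step 1 := [2 2 3 3 1]
2. fire T5 -> [2 4 1 6 0]
3. fire T2 -> [0 4 3 8 0]
4. fire T4 -> [2 4 3 8 0]

2 4 3 8 0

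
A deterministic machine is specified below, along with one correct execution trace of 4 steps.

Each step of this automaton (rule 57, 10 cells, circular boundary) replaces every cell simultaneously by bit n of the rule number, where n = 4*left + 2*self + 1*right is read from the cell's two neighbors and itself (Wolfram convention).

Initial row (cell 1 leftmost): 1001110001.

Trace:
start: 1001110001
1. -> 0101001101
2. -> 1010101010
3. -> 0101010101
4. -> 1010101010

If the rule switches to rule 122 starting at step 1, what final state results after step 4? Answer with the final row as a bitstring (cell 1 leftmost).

1111100111

(re-executing steps 1..4 under rule 122; state before step 1: 1001110001)
1. -> 1111011011
2. -> 0001111110
3. -> 0011000011
4. -> 1111100111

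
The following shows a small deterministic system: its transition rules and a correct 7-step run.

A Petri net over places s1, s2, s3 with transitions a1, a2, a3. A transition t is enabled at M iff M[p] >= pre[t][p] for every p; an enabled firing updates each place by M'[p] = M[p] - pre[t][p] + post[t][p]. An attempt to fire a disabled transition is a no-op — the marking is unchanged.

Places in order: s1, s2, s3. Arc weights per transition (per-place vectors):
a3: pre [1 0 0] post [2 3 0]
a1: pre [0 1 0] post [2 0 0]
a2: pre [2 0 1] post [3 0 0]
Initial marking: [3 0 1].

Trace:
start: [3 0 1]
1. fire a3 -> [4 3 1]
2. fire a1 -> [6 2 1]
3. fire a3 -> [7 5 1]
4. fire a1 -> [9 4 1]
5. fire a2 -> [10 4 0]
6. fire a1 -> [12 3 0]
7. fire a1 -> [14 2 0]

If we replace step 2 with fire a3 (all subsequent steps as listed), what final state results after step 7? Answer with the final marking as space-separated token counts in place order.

13 6 0

(re-executing from step 2 with the substitution; state before step 2: [4 3 1])
2. fire a3 -> [5 6 1]
3. fire a3 -> [6 9 1]
4. fire a1 -> [8 8 1]
5. fire a2 -> [9 8 0]
6. fire a1 -> [11 7 0]
7. fire a1 -> [13 6 0]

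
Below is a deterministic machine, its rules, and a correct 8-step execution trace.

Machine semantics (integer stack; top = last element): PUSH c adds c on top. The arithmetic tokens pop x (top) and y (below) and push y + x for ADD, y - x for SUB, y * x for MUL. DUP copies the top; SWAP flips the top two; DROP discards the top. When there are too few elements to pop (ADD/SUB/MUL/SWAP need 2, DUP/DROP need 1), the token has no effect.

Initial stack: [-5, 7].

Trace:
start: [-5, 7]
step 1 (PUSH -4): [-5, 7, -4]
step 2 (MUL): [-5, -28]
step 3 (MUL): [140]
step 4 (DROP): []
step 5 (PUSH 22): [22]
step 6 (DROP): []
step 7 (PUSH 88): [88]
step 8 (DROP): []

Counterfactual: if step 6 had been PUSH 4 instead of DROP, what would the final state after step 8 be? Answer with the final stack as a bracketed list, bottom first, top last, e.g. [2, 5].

(re-executing from step 6 with the substitution; state before step 6: [22])
step 6 (PUSH 4): [22, 4]
step 7 (PUSH 88): [22, 4, 88]
step 8 (DROP): [22, 4]

[22, 4]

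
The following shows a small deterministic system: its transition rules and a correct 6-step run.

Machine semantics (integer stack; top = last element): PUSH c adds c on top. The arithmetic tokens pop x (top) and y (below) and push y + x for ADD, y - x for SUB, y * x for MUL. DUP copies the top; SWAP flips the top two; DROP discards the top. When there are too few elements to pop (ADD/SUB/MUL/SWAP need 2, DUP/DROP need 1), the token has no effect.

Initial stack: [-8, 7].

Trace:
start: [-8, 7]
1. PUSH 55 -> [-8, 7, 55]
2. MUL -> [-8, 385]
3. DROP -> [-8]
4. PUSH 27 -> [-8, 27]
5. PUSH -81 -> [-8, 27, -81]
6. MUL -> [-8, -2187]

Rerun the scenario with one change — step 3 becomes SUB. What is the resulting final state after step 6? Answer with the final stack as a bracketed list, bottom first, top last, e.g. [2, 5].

[-393, -2187]

(re-executing from step 3 with the substitution; state before step 3: [-8, 385])
3. SUB -> [-393]
4. PUSH 27 -> [-393, 27]
5. PUSH -81 -> [-393, 27, -81]
6. MUL -> [-393, -2187]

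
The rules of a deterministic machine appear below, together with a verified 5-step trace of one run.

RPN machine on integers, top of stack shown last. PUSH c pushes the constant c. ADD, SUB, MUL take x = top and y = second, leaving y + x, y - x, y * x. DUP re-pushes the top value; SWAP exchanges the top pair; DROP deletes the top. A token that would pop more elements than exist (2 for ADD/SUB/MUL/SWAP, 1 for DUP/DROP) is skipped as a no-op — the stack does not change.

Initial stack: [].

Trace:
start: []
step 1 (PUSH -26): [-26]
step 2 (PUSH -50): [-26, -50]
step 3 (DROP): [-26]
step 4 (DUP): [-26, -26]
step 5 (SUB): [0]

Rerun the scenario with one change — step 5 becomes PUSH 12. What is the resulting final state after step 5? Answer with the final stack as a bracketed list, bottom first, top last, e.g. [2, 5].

[-26, -26, 12]

(re-executing from step 5 with the substitution; state before step 5: [-26, -26])
step 5 (PUSH 12): [-26, -26, 12]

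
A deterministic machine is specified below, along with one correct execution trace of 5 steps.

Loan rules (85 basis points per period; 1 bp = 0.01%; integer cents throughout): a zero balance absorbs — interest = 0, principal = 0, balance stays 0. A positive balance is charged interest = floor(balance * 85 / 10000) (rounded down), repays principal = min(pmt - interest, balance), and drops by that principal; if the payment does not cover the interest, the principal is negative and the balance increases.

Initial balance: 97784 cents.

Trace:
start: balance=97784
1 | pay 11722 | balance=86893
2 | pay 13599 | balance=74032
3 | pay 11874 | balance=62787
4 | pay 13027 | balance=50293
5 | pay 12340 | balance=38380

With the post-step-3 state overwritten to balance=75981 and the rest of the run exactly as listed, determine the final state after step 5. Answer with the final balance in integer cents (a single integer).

state after step 3 := balance=75981
4 | pay 13027 | balance=63599
5 | pay 12340 | balance=51799

51799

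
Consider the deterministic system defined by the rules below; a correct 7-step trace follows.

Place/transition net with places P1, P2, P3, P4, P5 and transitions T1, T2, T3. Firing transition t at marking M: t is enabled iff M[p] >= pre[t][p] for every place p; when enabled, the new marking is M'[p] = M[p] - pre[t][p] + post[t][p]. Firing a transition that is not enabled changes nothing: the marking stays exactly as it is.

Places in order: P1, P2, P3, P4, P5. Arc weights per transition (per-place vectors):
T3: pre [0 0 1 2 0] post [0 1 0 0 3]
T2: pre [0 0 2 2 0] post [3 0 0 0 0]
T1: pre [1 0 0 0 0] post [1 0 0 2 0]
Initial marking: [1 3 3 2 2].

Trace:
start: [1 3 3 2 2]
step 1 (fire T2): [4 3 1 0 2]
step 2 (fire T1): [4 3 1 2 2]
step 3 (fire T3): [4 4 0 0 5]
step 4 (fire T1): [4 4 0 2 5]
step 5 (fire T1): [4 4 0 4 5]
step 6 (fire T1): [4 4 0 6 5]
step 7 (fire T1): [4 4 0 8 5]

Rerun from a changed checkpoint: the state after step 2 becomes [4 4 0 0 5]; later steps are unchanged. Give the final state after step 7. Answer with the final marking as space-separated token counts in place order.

4 4 0 8 5

state after step 2 := [4 4 0 0 5]
step 3 (fire T3): [4 4 0 0 5]
step 4 (fire T1): [4 4 0 2 5]
step 5 (fire T1): [4 4 0 4 5]
step 6 (fire T1): [4 4 0 6 5]
step 7 (fire T1): [4 4 0 8 5]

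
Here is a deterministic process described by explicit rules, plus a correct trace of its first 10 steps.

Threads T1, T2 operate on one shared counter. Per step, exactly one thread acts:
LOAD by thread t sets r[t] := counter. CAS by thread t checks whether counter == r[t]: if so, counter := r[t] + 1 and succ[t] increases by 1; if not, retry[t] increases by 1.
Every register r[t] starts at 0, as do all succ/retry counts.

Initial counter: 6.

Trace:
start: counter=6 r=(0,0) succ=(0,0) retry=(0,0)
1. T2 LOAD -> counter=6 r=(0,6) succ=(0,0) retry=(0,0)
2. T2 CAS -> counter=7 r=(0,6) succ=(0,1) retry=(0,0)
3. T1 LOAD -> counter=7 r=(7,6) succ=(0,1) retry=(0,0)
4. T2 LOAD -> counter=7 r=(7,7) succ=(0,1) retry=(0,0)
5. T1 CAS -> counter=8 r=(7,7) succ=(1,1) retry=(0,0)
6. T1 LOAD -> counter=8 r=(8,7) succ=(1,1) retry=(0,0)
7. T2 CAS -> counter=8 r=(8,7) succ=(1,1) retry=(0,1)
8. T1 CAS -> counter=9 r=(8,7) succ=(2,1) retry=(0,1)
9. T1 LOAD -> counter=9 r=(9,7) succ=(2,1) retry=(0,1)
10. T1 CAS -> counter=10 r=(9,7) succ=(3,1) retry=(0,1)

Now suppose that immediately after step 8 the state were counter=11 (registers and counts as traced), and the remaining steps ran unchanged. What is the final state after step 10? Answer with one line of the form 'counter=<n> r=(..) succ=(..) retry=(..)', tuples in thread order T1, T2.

counter=12 r=(11,7) succ=(3,1) retry=(0,1)

state after step 8 := counter=11 r=(8,7) succ=(2,1) retry=(0,1)
9. T1 LOAD -> counter=11 r=(11,7) succ=(2,1) retry=(0,1)
10. T1 CAS -> counter=12 r=(11,7) succ=(3,1) retry=(0,1)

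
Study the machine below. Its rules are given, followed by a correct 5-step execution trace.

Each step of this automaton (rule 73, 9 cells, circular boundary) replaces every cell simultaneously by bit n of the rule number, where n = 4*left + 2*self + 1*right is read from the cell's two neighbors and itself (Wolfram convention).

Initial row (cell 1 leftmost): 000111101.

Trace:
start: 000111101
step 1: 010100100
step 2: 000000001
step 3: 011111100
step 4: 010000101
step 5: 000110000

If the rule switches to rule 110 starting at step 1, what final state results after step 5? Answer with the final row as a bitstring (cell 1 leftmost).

110100000

(re-executing steps 1..5 under rule 110; state before step 1: 000111101)
step 1: 001100111
step 2: 011101101
step 3: 110111111
step 4: 011100000
step 5: 110100000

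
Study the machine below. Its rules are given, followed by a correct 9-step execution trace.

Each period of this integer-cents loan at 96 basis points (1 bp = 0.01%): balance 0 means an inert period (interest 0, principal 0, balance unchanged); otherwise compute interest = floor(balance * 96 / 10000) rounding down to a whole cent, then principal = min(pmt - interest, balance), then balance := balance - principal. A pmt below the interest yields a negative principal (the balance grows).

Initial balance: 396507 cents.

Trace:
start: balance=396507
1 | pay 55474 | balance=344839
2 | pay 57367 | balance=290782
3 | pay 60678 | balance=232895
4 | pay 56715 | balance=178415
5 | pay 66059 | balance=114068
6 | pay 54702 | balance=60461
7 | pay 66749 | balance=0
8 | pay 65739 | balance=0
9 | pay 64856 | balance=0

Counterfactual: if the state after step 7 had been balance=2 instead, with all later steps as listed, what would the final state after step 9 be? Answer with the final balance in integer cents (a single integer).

state after step 7 := balance=2
8 | pay 65739 | balance=0
9 | pay 64856 | balance=0

0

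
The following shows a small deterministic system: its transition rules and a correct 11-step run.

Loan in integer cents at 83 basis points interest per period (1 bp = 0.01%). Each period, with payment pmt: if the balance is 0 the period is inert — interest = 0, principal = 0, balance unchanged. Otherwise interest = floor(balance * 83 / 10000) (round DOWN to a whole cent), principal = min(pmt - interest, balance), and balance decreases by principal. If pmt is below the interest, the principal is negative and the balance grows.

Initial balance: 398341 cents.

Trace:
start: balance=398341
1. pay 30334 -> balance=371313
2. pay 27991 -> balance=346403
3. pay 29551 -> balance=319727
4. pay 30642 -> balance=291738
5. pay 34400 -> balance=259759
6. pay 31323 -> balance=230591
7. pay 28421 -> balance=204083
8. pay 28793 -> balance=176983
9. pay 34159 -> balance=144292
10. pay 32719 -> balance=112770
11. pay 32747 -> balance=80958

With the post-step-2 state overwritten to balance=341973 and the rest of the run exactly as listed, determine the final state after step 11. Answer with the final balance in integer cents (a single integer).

state after step 2 := balance=341973
3. pay 29551 -> balance=315260
4. pay 30642 -> balance=287234
5. pay 34400 -> balance=255218
6. pay 31323 -> balance=226013
7. pay 28421 -> balance=199467
8. pay 28793 -> balance=172329
9. pay 34159 -> balance=139600
10. pay 32719 -> balance=108039
11. pay 32747 -> balance=76188

76188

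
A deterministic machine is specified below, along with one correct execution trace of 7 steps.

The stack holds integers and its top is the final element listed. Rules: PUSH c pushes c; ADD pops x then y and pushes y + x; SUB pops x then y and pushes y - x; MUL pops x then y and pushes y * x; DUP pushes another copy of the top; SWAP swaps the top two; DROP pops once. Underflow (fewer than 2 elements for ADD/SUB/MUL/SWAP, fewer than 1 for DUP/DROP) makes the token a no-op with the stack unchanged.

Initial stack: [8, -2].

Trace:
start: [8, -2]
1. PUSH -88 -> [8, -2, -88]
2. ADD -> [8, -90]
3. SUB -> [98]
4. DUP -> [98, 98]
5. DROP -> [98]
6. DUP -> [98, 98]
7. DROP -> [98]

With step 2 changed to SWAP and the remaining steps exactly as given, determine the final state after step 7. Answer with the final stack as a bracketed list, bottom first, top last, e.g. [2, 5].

(re-executing from step 2 with the substitution; state before step 2: [8, -2, -88])
2. SWAP -> [8, -88, -2]
3. SUB -> [8, -86]
4. DUP -> [8, -86, -86]
5. DROP -> [8, -86]
6. DUP -> [8, -86, -86]
7. DROP -> [8, -86]

[8, -86]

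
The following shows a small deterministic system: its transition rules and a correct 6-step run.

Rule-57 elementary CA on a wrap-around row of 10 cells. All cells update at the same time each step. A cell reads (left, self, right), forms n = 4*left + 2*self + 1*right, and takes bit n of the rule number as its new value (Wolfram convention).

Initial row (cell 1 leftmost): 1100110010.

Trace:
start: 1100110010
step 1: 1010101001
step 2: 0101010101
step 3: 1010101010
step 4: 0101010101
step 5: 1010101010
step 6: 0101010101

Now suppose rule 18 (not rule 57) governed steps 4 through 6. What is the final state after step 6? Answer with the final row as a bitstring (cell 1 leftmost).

(re-executing steps 4..6 under rule 18; state before step 4: 1010101010)
step 4: 0000000000
step 5: 0000000000
step 6: 0000000000

0000000000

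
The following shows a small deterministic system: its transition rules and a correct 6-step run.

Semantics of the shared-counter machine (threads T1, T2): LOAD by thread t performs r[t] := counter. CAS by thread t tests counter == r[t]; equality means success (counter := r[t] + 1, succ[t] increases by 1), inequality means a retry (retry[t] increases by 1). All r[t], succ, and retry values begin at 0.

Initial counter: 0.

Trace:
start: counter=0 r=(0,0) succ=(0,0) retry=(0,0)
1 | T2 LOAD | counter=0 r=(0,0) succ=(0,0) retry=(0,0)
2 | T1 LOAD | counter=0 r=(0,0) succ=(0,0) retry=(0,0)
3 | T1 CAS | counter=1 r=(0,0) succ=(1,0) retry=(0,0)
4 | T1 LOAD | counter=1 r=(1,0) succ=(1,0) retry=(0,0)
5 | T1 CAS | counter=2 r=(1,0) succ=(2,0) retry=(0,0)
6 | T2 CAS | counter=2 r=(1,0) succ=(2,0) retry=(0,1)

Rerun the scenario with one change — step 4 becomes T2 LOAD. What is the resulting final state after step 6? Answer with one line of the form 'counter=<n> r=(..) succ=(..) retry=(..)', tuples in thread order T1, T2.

(re-executing from step 4 with the substitution; state before step 4: counter=1 r=(0,0) succ=(1,0) retry=(0,0))
4 | T2 LOAD | counter=1 r=(0,1) succ=(1,0) retry=(0,0)
5 | T1 CAS | counter=1 r=(0,1) succ=(1,0) retry=(1,0)
6 | T2 CAS | counter=2 r=(0,1) succ=(1,1) retry=(1,0)

counter=2 r=(0,1) succ=(1,1) retry=(1,0)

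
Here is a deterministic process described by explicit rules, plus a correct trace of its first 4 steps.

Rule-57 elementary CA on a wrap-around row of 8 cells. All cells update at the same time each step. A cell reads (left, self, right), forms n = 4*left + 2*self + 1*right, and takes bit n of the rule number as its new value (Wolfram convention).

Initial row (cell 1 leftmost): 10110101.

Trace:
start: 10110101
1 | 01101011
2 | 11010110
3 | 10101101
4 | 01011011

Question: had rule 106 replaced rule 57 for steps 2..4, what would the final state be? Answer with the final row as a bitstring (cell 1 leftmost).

00110100

(re-executing steps 2..4 under rule 106; state before step 2: 01101011)
2 | 11110111
3 | 00011100
4 | 00110100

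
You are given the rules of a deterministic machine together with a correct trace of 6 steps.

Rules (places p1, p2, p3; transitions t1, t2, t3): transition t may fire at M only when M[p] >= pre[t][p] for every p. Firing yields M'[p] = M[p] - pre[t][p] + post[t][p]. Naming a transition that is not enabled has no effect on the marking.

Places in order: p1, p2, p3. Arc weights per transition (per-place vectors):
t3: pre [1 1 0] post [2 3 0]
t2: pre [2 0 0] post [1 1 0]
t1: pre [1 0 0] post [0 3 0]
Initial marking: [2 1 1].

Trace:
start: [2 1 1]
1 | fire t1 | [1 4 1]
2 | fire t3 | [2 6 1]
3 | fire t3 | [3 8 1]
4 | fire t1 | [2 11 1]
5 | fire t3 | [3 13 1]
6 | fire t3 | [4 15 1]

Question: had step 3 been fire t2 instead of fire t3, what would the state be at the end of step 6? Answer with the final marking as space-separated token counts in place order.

0 10 1

(re-executing from step 3 with the substitution; state before step 3: [2 6 1])
3 | fire t2 | [1 7 1]
4 | fire t1 | [0 10 1]
5 | fire t3 | [0 10 1]
6 | fire t3 | [0 10 1]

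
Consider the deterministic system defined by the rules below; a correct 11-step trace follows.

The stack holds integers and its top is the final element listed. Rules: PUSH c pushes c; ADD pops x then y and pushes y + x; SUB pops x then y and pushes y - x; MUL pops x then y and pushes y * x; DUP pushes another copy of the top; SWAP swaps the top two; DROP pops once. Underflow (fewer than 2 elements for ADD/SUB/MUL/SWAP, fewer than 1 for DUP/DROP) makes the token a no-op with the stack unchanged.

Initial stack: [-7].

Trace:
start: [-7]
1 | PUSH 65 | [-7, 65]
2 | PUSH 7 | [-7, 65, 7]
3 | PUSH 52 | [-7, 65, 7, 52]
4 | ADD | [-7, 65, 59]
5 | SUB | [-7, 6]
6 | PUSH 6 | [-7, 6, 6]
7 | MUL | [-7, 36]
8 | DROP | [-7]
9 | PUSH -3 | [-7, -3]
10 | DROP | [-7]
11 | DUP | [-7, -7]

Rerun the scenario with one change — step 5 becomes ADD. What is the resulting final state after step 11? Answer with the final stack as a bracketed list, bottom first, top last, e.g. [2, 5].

(re-executing from step 5 with the substitution; state before step 5: [-7, 65, 59])
5 | ADD | [-7, 124]
6 | PUSH 6 | [-7, 124, 6]
7 | MUL | [-7, 744]
8 | DROP | [-7]
9 | PUSH -3 | [-7, -3]
10 | DROP | [-7]
11 | DUP | [-7, -7]

[-7, -7]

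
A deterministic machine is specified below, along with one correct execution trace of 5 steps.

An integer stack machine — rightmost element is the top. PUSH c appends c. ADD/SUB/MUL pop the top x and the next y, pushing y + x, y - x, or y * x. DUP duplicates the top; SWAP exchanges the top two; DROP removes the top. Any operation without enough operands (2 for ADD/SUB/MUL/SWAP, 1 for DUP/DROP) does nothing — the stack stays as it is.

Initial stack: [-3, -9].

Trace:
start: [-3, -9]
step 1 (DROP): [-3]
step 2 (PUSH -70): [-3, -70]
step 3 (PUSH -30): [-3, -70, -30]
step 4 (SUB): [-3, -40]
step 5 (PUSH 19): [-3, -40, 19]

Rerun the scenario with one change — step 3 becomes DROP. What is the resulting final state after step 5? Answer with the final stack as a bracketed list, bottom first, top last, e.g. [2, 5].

(re-executing from step 3 with the substitution; state before step 3: [-3, -70])
step 3 (DROP): [-3]
step 4 (SUB): [-3]
step 5 (PUSH 19): [-3, 19]

[-3, 19]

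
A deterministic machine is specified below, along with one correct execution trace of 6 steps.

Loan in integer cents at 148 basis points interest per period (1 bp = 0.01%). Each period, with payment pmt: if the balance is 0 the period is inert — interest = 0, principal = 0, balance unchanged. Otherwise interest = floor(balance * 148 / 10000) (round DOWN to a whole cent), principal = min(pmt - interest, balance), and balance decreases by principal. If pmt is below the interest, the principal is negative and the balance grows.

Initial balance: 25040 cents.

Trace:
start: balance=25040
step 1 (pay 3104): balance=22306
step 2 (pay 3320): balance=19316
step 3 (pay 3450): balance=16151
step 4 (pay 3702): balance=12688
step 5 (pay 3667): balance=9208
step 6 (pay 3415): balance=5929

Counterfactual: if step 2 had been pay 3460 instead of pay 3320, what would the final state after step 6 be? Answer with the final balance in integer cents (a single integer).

5780

(re-executing from step 2 with the substitution; state before step 2: balance=22306)
step 2 (pay 3460): balance=19176
step 3 (pay 3450): balance=16009
step 4 (pay 3702): balance=12543
step 5 (pay 3667): balance=9061
step 6 (pay 3415): balance=5780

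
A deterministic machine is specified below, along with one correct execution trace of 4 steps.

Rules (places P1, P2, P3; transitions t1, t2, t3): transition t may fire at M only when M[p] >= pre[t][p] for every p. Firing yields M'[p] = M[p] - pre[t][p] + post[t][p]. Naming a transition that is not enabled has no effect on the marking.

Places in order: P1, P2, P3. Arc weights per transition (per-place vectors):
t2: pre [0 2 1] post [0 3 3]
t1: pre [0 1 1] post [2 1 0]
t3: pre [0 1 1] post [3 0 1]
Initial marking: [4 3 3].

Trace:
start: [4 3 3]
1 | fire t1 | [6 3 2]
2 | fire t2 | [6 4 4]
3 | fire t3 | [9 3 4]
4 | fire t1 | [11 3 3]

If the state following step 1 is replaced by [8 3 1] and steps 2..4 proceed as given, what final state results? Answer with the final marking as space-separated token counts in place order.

13 3 2

state after step 1 := [8 3 1]
2 | fire t2 | [8 4 3]
3 | fire t3 | [11 3 3]
4 | fire t1 | [13 3 2]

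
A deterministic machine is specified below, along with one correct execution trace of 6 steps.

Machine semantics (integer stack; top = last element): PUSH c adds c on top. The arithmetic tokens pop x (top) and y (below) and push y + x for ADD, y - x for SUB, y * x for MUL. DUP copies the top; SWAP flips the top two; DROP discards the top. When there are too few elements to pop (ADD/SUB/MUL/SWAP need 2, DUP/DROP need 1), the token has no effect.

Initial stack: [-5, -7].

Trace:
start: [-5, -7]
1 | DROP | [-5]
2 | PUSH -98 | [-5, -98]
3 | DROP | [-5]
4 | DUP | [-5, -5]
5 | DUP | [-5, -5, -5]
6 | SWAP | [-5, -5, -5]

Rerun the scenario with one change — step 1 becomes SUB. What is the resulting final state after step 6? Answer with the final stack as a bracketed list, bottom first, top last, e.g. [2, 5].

[2, 2, 2]

(re-executing from step 1 with the substitution; state before step 1: [-5, -7])
1 | SUB | [2]
2 | PUSH -98 | [2, -98]
3 | DROP | [2]
4 | DUP | [2, 2]
5 | DUP | [2, 2, 2]
6 | SWAP | [2, 2, 2]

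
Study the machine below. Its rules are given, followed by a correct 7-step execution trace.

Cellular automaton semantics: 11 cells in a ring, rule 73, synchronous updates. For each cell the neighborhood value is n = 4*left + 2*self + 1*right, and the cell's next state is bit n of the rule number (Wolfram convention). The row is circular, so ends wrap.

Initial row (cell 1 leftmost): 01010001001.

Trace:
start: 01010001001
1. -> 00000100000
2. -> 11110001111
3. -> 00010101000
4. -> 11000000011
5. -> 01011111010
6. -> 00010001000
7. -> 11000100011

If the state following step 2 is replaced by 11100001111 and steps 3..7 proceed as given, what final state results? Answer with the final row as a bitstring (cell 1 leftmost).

11101101111

state after step 2 := 11100001111
3. -> 00101101000
4. -> 10001100011
5. -> 10101101010
6. -> 00001100000
7. -> 11101101111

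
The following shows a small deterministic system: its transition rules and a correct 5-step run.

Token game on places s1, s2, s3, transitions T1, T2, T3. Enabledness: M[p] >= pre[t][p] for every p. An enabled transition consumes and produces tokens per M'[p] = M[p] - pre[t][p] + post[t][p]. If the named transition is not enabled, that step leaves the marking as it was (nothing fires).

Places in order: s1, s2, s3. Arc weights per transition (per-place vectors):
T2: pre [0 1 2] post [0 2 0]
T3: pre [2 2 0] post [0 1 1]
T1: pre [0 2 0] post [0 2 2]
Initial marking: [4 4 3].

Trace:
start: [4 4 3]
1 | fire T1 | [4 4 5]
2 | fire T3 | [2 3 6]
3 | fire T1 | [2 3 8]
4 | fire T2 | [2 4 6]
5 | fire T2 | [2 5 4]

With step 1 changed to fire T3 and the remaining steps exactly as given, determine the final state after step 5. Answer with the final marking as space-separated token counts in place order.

0 4 3

(re-executing from step 1 with the substitution; state before step 1: [4 4 3])
1 | fire T3 | [2 3 4]
2 | fire T3 | [0 2 5]
3 | fire T1 | [0 2 7]
4 | fire T2 | [0 3 5]
5 | fire T2 | [0 4 3]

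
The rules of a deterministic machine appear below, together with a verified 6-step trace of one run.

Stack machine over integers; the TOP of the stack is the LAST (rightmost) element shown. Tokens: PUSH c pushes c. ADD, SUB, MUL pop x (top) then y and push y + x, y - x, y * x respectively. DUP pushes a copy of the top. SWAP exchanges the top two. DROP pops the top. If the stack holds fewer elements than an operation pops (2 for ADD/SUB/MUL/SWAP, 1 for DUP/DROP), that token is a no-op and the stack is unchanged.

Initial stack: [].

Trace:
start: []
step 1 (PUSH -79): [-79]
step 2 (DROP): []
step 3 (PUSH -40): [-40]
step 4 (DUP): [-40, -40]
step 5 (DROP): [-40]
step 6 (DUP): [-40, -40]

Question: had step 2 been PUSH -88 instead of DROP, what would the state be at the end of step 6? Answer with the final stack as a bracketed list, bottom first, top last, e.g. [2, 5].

(re-executing from step 2 with the substitution; state before step 2: [-79])
step 2 (PUSH -88): [-79, -88]
step 3 (PUSH -40): [-79, -88, -40]
step 4 (DUP): [-79, -88, -40, -40]
step 5 (DROP): [-79, -88, -40]
step 6 (DUP): [-79, -88, -40, -40]

[-79, -88, -40, -40]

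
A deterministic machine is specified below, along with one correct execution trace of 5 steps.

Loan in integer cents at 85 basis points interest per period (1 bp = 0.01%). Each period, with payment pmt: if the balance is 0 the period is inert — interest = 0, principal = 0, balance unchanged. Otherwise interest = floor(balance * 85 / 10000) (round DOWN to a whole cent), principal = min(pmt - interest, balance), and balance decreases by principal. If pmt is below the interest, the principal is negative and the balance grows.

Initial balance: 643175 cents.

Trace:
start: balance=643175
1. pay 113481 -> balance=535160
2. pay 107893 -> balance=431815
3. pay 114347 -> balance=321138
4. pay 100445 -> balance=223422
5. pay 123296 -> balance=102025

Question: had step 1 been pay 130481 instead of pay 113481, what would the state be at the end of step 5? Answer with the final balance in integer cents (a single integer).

(re-executing from step 1 with the substitution; state before step 1: balance=643175)
1. pay 130481 -> balance=518160
2. pay 107893 -> balance=414671
3. pay 114347 -> balance=303848
4. pay 100445 -> balance=205985
5. pay 123296 -> balance=84439

84439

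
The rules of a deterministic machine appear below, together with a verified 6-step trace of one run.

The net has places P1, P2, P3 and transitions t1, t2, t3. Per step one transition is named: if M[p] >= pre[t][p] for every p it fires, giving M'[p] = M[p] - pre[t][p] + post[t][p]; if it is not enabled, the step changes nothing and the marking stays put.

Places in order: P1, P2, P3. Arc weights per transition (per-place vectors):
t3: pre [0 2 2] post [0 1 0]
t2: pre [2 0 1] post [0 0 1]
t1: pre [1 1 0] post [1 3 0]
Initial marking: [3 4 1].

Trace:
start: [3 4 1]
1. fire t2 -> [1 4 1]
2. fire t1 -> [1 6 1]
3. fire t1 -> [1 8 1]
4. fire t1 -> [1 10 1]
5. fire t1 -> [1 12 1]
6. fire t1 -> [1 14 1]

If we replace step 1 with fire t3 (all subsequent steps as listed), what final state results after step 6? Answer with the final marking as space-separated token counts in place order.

3 14 1

(re-executing from step 1 with the substitution; state before step 1: [3 4 1])
1. fire t3 -> [3 4 1]
2. fire t1 -> [3 6 1]
3. fire t1 -> [3 8 1]
4. fire t1 -> [3 10 1]
5. fire t1 -> [3 12 1]
6. fire t1 -> [3 14 1]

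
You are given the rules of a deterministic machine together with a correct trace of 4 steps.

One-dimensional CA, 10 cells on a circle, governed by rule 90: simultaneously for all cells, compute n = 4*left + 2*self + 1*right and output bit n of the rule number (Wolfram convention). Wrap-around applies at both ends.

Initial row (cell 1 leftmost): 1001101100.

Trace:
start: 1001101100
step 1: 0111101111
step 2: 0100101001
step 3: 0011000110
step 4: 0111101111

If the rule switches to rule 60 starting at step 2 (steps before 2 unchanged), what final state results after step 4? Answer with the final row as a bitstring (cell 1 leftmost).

1111011110

(re-executing steps 2..4 under rule 60; state before step 2: 0111101111)
step 2: 1100011000
step 3: 1010010100
step 4: 1111011110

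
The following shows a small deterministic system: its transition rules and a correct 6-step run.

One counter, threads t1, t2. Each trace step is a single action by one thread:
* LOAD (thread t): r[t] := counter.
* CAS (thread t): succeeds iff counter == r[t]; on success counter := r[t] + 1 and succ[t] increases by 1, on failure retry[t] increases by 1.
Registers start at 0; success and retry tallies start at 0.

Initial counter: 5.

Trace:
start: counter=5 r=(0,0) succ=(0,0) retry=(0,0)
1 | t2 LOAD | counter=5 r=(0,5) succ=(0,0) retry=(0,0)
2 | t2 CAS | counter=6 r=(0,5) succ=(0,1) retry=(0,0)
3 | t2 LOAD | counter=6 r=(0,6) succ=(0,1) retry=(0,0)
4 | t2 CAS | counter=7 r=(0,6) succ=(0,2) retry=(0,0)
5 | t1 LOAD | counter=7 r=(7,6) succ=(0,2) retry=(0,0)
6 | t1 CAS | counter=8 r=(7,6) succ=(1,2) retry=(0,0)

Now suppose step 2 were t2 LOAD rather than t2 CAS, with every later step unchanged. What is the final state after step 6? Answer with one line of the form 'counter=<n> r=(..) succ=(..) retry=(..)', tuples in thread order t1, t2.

counter=7 r=(6,5) succ=(1,1) retry=(0,0)

(re-executing from step 2 with the substitution; state before step 2: counter=5 r=(0,5) succ=(0,0) retry=(0,0))
2 | t2 LOAD | counter=5 r=(0,5) succ=(0,0) retry=(0,0)
3 | t2 LOAD | counter=5 r=(0,5) succ=(0,0) retry=(0,0)
4 | t2 CAS | counter=6 r=(0,5) succ=(0,1) retry=(0,0)
5 | t1 LOAD | counter=6 r=(6,5) succ=(0,1) retry=(0,0)
6 | t1 CAS | counter=7 r=(6,5) succ=(1,1) retry=(0,0)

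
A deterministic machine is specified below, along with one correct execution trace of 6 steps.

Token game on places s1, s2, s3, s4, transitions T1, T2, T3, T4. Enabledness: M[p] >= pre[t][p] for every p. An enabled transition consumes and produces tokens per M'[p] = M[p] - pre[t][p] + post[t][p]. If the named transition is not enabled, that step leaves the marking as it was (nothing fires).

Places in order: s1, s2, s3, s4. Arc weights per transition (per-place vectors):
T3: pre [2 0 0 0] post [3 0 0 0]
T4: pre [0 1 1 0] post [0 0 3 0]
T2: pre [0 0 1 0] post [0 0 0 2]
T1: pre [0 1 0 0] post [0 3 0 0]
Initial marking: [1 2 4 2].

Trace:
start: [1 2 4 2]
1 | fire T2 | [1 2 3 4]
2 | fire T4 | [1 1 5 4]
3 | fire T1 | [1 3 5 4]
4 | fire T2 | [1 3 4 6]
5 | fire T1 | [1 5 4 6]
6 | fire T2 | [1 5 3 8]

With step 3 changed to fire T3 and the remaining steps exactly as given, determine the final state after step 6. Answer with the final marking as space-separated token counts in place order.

(re-executing from step 3 with the substitution; state before step 3: [1 1 5 4])
3 | fire T3 | [1 1 5 4]
4 | fire T2 | [1 1 4 6]
5 | fire T1 | [1 3 4 6]
6 | fire T2 | [1 3 3 8]

1 3 3 8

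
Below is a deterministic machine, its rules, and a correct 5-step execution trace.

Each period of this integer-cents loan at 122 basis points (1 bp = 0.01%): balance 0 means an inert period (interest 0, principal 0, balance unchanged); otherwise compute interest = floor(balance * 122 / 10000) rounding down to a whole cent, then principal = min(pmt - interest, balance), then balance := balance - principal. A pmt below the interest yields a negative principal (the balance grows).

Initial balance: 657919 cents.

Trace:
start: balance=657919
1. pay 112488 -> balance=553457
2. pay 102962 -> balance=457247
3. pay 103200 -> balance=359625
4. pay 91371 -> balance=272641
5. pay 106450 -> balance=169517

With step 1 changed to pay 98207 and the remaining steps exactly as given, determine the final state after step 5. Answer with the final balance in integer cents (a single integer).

(re-executing from step 1 with the substitution; state before step 1: balance=657919)
1. pay 98207 -> balance=567738
2. pay 102962 -> balance=471702
3. pay 103200 -> balance=374256
4. pay 91371 -> balance=287450
5. pay 106450 -> balance=184506

184506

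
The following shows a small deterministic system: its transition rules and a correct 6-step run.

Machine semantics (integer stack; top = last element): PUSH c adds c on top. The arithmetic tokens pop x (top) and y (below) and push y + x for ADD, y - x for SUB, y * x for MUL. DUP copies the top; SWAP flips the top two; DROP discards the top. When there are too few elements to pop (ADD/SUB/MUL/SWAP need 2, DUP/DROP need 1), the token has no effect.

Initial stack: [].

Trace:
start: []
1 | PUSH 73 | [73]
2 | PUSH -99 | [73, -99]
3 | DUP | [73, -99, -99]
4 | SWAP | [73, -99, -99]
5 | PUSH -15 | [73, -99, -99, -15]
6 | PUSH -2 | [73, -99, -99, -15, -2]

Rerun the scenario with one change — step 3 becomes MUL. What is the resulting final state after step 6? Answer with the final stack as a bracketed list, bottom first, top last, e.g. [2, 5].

[-7227, -15, -2]

(re-executing from step 3 with the substitution; state before step 3: [73, -99])
3 | MUL | [-7227]
4 | SWAP | [-7227]
5 | PUSH -15 | [-7227, -15]
6 | PUSH -2 | [-7227, -15, -2]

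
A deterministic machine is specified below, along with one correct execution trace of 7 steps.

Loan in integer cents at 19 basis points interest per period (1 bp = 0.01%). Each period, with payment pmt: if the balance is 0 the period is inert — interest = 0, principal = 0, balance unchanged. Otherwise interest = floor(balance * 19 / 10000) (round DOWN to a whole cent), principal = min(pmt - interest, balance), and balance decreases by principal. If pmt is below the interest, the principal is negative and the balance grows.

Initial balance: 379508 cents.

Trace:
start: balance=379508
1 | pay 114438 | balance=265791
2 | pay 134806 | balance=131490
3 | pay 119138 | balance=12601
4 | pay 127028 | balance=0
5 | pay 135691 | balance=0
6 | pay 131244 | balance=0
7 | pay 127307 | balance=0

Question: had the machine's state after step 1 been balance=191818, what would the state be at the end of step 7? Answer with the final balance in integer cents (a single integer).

state after step 1 := balance=191818
2 | pay 134806 | balance=57376
3 | pay 119138 | balance=0
4 | pay 127028 | balance=0
5 | pay 135691 | balance=0
6 | pay 131244 | balance=0
7 | pay 127307 | balance=0

0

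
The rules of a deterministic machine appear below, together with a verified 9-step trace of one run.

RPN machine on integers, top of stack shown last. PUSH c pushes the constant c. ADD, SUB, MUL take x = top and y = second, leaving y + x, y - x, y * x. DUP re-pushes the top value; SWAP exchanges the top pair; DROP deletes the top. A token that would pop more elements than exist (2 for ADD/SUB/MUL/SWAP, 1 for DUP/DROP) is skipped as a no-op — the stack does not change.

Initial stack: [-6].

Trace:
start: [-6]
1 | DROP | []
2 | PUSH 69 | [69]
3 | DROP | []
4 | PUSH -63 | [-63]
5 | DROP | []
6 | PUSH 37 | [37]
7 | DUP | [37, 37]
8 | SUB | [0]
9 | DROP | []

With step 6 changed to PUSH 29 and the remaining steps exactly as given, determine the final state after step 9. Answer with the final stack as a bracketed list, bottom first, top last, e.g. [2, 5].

[]

(re-executing from step 6 with the substitution; state before step 6: [])
6 | PUSH 29 | [29]
7 | DUP | [29, 29]
8 | SUB | [0]
9 | DROP | []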